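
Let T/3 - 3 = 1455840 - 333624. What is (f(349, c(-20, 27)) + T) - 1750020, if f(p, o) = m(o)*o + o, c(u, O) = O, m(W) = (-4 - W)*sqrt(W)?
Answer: 1616664 - 2511*sqrt(3) ≈ 1.6123e+6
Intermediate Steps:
m(W) = sqrt(W)*(-4 - W)
T = 3366657 (T = 9 + 3*(1455840 - 333624) = 9 + 3*1122216 = 9 + 3366648 = 3366657)
f(p, o) = o + o**(3/2)*(-4 - o) (f(p, o) = (sqrt(o)*(-4 - o))*o + o = o**(3/2)*(-4 - o) + o = o + o**(3/2)*(-4 - o))
(f(349, c(-20, 27)) + T) - 1750020 = (-1*27*(-1 + sqrt(27)*(4 + 27)) + 3366657) - 1750020 = (-1*27*(-1 + (3*sqrt(3))*31) + 3366657) - 1750020 = (-1*27*(-1 + 93*sqrt(3)) + 3366657) - 1750020 = ((27 - 2511*sqrt(3)) + 3366657) - 1750020 = (3366684 - 2511*sqrt(3)) - 1750020 = 1616664 - 2511*sqrt(3)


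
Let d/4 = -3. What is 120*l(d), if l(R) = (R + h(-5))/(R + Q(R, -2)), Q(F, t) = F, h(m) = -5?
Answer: 85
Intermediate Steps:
d = -12 (d = 4*(-3) = -12)
l(R) = (-5 + R)/(2*R) (l(R) = (R - 5)/(R + R) = (-5 + R)/((2*R)) = (-5 + R)*(1/(2*R)) = (-5 + R)/(2*R))
120*l(d) = 120*((1/2)*(-5 - 12)/(-12)) = 120*((1/2)*(-1/12)*(-17)) = 120*(17/24) = 85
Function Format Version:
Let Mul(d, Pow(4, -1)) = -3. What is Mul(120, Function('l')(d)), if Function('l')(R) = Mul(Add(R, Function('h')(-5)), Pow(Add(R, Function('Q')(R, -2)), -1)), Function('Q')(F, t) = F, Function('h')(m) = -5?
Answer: 85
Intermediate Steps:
d = -12 (d = Mul(4, -3) = -12)
Function('l')(R) = Mul(Rational(1, 2), Pow(R, -1), Add(-5, R)) (Function('l')(R) = Mul(Add(R, -5), Pow(Add(R, R), -1)) = Mul(Add(-5, R), Pow(Mul(2, R), -1)) = Mul(Add(-5, R), Mul(Rational(1, 2), Pow(R, -1))) = Mul(Rational(1, 2), Pow(R, -1), Add(-5, R)))
Mul(120, Function('l')(d)) = Mul(120, Mul(Rational(1, 2), Pow(-12, -1), Add(-5, -12))) = Mul(120, Mul(Rational(1, 2), Rational(-1, 12), -17)) = Mul(120, Rational(17, 24)) = 85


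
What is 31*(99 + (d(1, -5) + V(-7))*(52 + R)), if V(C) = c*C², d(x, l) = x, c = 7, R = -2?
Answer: 536269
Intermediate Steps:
V(C) = 7*C²
31*(99 + (d(1, -5) + V(-7))*(52 + R)) = 31*(99 + (1 + 7*(-7)²)*(52 - 2)) = 31*(99 + (1 + 7*49)*50) = 31*(99 + (1 + 343)*50) = 31*(99 + 344*50) = 31*(99 + 17200) = 31*17299 = 536269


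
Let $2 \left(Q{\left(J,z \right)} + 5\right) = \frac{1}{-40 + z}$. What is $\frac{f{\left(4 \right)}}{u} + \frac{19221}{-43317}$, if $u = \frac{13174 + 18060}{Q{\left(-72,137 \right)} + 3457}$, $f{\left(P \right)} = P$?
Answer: $- \frac{35998072}{21872904711} \approx -0.0016458$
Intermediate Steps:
$Q{\left(J,z \right)} = -5 + \frac{1}{2 \left(-40 + z\right)}$
$u = \frac{6059396}{669689}$ ($u = \frac{13174 + 18060}{\frac{401 - 1370}{2 \left(-40 + 137\right)} + 3457} = \frac{31234}{\frac{401 - 1370}{2 \cdot 97} + 3457} = \frac{31234}{\frac{1}{2} \cdot \frac{1}{97} \left(-969\right) + 3457} = \frac{31234}{- \frac{969}{194} + 3457} = \frac{31234}{\frac{669689}{194}} = 31234 \cdot \frac{194}{669689} = \frac{6059396}{669689} \approx 9.0481$)
$\frac{f{\left(4 \right)}}{u} + \frac{19221}{-43317} = \frac{4}{\frac{6059396}{669689}} + \frac{19221}{-43317} = 4 \cdot \frac{669689}{6059396} + 19221 \left(- \frac{1}{43317}\right) = \frac{669689}{1514849} - \frac{6407}{14439} = - \frac{35998072}{21872904711}$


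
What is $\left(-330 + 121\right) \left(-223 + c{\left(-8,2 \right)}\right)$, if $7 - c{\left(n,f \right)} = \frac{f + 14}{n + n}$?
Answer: $44935$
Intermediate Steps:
$c{\left(n,f \right)} = 7 - \frac{14 + f}{2 n}$ ($c{\left(n,f \right)} = 7 - \frac{f + 14}{n + n} = 7 - \frac{14 + f}{2 n}$)
$\left(-330 + 121\right) \left(-223 + c{\left(-8,2 \right)}\right) = \left(-330 + 121\right) \left(-223 + \frac{-14 - 2 + 14 \left(-8\right)}{2 \left(-8\right)}\right) = - 209 \left(-223 + \frac{1}{2} \left(- \frac{1}{8}\right) \left(-14 - 2 - 112\right)\right) = - 209 \left(-223 + \frac{1}{2} \left(- \frac{1}{8}\right) \left(-128\right)\right) = - 209 \left(-223 + 8\right) = \left(-209\right) \left(-215\right) = 44935$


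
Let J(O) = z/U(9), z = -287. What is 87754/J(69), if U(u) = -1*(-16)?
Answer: -1404064/287 ≈ -4892.2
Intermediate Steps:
U(u) = 16
J(O) = -287/16
87754/J(69) = 87754/(-287/16) = 87754*(-16/287) = -1404064/287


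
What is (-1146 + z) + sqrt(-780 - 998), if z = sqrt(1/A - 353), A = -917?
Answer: -1146 + I*sqrt(1778) + I*sqrt(296834734)/917 ≈ -1146.0 + 60.955*I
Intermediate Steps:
z = I*sqrt(296834734)/917 (z = sqrt(1/(-917) - 353) = sqrt(-1/917 - 353) = sqrt(-323702/917) = I*sqrt(296834734)/917 ≈ 18.788*I)
(-1146 + z) + sqrt(-780 - 998) = (-1146 + I*sqrt(296834734)/917) + sqrt(-780 - 998) = (-1146 + I*sqrt(296834734)/917) + sqrt(-1778) = (-1146 + I*sqrt(296834734)/917) + I*sqrt(1778) = -1146 + I*sqrt(1778) + I*sqrt(296834734)/917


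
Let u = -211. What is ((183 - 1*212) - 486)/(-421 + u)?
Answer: 515/632 ≈ 0.81487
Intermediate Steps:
((183 - 1*212) - 486)/(-421 + u) = ((183 - 1*212) - 486)/(-421 - 211) = ((183 - 212) - 486)/(-632) = (-29 - 486)*(-1/632) = -515*(-1/632) = 515/632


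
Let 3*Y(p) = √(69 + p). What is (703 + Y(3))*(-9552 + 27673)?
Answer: 12739063 + 36242*√2 ≈ 1.2790e+7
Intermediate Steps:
Y(p) = √(69 + p)/3
(703 + Y(3))*(-9552 + 27673) = (703 + √(69 + 3)/3)*(-9552 + 27673) = (703 + √72/3)*18121 = (703 + (6*√2)/3)*18121 = (703 + 2*√2)*18121 = 12739063 + 36242*√2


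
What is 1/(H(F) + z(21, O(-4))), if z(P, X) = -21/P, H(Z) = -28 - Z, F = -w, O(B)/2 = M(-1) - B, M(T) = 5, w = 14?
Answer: -1/15 ≈ -0.066667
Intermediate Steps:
O(B) = 10 - 2*B (O(B) = 2*(5 - B) = 10 - 2*B)
F = -14 (F = -1*14 = -14)
1/(H(F) + z(21, O(-4))) = 1/((-28 - 1*(-14)) - 21/21) = 1/((-28 + 14) - 21*1/21) = 1/(-14 - 1) = 1/(-15) = -1/15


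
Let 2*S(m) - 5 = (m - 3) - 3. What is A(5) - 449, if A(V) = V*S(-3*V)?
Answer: -489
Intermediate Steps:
S(m) = -½ + m/2 (S(m) = 5/2 + ((m - 3) - 3)/2 = 5/2 + ((-3 + m) - 3)/2 = 5/2 + (-6 + m)/2 = 5/2 + (-3 + m/2) = -½ + m/2)
A(V) = V*(-½ - 3*V/2) (A(V) = V*(-½ + (-3*V)/2) = V*(-½ - 3*V/2))
A(5) - 449 = (½)*5*(-1 - 3*5) - 449 = (½)*5*(-1 - 15) - 449 = (½)*5*(-16) - 449 = -40 - 449 = -489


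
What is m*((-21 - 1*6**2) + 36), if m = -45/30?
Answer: 63/2 ≈ 31.500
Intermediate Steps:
m = -3/2 (m = -45*1/30 = -3/2 ≈ -1.5000)
m*((-21 - 1*6**2) + 36) = -3*((-21 - 1*6**2) + 36)/2 = -3*((-21 - 1*36) + 36)/2 = -3*((-21 - 36) + 36)/2 = -3*(-57 + 36)/2 = -3/2*(-21) = 63/2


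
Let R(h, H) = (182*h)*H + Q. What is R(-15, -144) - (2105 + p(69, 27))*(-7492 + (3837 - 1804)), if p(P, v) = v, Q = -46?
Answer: 12031662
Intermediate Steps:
R(h, H) = -46 + 182*H*h (R(h, H) = (182*h)*H - 46 = 182*H*h - 46 = -46 + 182*H*h)
R(-15, -144) - (2105 + p(69, 27))*(-7492 + (3837 - 1804)) = (-46 + 182*(-144)*(-15)) - (2105 + 27)*(-7492 + (3837 - 1804)) = (-46 + 393120) - 2132*(-7492 + 2033) = 393074 - 2132*(-5459) = 393074 - 1*(-11638588) = 393074 + 11638588 = 12031662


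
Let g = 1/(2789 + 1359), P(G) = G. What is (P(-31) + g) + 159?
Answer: 530945/4148 ≈ 128.00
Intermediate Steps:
g = 1/4148 ≈ 0.00024108
(P(-31) + g) + 159 = (-31 + 1/4148) + 159 = -128587/4148 + 159 = 530945/4148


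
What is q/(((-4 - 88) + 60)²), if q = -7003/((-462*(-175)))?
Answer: -7003/82790400 ≈ -8.4587e-5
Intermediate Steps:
q = -7003/80850 ≈ -0.086617
q/(((-4 - 88) + 60)²) = -7003/(80850*((-4 - 88) + 60)²) = -7003/(80850*(-92 + 60)²) = -7003/(80850*((-32)²)) = -7003/80850/1024 = -7003/80850*1/1024 = -7003/82790400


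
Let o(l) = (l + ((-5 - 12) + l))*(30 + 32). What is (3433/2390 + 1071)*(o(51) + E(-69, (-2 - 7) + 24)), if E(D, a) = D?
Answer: 13330802723/2390 ≈ 5.5777e+6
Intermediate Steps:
o(l) = -1054 + 124*l (o(l) = (l + (-17 + l))*62 = (-17 + 2*l)*62 = -1054 + 124*l)
(3433/2390 + 1071)*(o(51) + E(-69, (-2 - 7) + 24)) = (3433/2390 + 1071)*((-1054 + 124*51) - 69) = (3433*(1/2390) + 1071)*((-1054 + 6324) - 69) = (3433/2390 + 1071)*(5270 - 69) = (2563123/2390)*5201 = 13330802723/2390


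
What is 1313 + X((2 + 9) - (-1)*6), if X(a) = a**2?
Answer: 1602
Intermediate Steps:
1313 + X((2 + 9) - (-1)*6) = 1313 + ((2 + 9) - (-1)*6)**2 = 1313 + (11 - 1*(-6))**2 = 1313 + (11 + 6)**2 = 1313 + 17**2 = 1313 + 289 = 1602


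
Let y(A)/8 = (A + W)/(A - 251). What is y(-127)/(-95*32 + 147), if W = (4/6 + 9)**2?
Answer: -1208/4920993 ≈ -0.00024548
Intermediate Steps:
W = 841/9 (W = (4*(1/6) + 9)**2 = (2/3 + 9)**2 = (29/3)**2 = 841/9 ≈ 93.444)
y(A) = 8*(841/9 + A)/(-251 + A) (y(A) = 8*((A + 841/9)/(A - 251)) = 8*((841/9 + A)/(-251 + A)) = 8*(841/9 + A)/(-251 + A))
y(-127)/(-95*32 + 147) = (8*(841 + 9*(-127))/(9*(-251 - 127)))/(-95*32 + 147) = ((8/9)*(841 - 1143)/(-378))/(-3040 + 147) = ((8/9)*(-1/378)*(-302))/(-2893) = (1208/1701)*(-1/2893) = -1208/4920993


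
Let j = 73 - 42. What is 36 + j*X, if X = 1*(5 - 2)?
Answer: 129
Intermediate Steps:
X = 3 (X = 1*3 = 3)
j = 31
36 + j*X = 36 + 31*3 = 36 + 93 = 129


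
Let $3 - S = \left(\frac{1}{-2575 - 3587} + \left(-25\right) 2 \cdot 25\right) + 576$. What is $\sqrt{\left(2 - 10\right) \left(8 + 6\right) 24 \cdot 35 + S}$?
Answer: $\frac{i \sqrt{3546534694170}}{6162} \approx 305.62 i$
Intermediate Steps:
$S = \frac{4171675}{6162}$ ($S = 3 - \left(\left(\frac{1}{-2575 - 3587} + \left(-25\right) 2 \cdot 25\right) + 576\right) = 3 - \left(\left(\frac{1}{-6162} - 1250\right) + 576\right) = 3 - \left(\left(- \frac{1}{6162} - 1250\right) + 576\right) = 3 - \left(- \frac{7702501}{6162} + 576\right) = 3 - - \frac{4153189}{6162} = 3 + \frac{4153189}{6162} = \frac{4171675}{6162} \approx 677.0$)
$\sqrt{\left(2 - 10\right) \left(8 + 6\right) 24 \cdot 35 + S} = \sqrt{\left(2 - 10\right) \left(8 + 6\right) 24 \cdot 35 + \frac{4171675}{6162}} = \sqrt{\left(-8\right) 14 \cdot 24 \cdot 35 + \frac{4171675}{6162}} = \sqrt{\left(-112\right) 24 \cdot 35 + \frac{4171675}{6162}} = \sqrt{\left(-2688\right) 35 + \frac{4171675}{6162}} = \sqrt{-94080 + \frac{4171675}{6162}} = \sqrt{- \frac{575549285}{6162}} = \frac{i \sqrt{3546534694170}}{6162}$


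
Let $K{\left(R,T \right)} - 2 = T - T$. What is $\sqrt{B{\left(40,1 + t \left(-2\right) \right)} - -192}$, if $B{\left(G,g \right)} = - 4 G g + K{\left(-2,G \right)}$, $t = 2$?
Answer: $\sqrt{674} \approx 25.962$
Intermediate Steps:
$K{\left(R,T \right)} = 2$ ($K{\left(R,T \right)} = 2 + \left(T - T\right) = 2 + 0 = 2$)
$B{\left(G,g \right)} = 2 - 4 G g$ ($B{\left(G,g \right)} = - 4 G g + 2 = 2 - 4 G g$)
$\sqrt{B{\left(40,1 + t \left(-2\right) \right)} - -192} = \sqrt{\left(2 - 160 \left(1 + 2 \left(-2\right)\right)\right) - -192} = \sqrt{\left(2 - 160 \left(1 - 4\right)\right) + \left(-970 + 1162\right)} = \sqrt{\left(2 - 160 \left(-3\right)\right) + 192} = \sqrt{\left(2 + 480\right) + 192} = \sqrt{482 + 192} = \sqrt{674}$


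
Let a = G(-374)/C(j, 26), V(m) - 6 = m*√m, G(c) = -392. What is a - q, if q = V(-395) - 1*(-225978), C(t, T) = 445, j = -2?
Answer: -100563272/445 + 395*I*√395 ≈ -2.2599e+5 + 7850.5*I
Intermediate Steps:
V(m) = 6 + m^(3/2) (V(m) = 6 + m*√m = 6 + m^(3/2))
a = -392/445 ≈ -0.88090
q = 225984 - 395*I*√395 (q = (6 + (-395)^(3/2)) - 1*(-225978) = (6 - 395*I*√395) + 225978 = 225984 - 395*I*√395 ≈ 2.2598e+5 - 7850.5*I)
a - q = -392/445 - (225984 - 395*I*√395) = -392/445 + (-225984 + 395*I*√395) = -100563272/445 + 395*I*√395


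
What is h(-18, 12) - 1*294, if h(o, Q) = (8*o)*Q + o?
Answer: -2040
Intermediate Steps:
h(o, Q) = o + 8*Q*o (h(o, Q) = 8*Q*o + o = o + 8*Q*o)
h(-18, 12) - 1*294 = -18*(1 + 8*12) - 1*294 = -18*(1 + 96) - 294 = -18*97 - 294 = -1746 - 294 = -2040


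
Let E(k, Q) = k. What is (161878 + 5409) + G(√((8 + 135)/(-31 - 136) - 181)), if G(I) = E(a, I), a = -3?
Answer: 167284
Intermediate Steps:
G(I) = -3
(161878 + 5409) + G(√((8 + 135)/(-31 - 136) - 181)) = (161878 + 5409) - 3 = 167287 - 3 = 167284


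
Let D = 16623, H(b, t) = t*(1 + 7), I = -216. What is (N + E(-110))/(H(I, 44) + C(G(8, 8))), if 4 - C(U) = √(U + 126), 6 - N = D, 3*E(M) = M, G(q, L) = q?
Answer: -8893058/189903 - 49961*√134/379806 ≈ -48.352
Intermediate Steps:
H(b, t) = 8*t (H(b, t) = t*8 = 8*t)
E(M) = M/3
N = -16617 (N = 6 - 1*16623 = 6 - 16623 = -16617)
C(U) = 4 - √(126 + U) (C(U) = 4 - √(U + 126) = 4 - √(126 + U))
(N + E(-110))/(H(I, 44) + C(G(8, 8))) = (-16617 + (⅓)*(-110))/(8*44 + (4 - √(126 + 8))) = (-16617 - 110/3)/(352 + (4 - √134)) = -49961/(3*(356 - √134))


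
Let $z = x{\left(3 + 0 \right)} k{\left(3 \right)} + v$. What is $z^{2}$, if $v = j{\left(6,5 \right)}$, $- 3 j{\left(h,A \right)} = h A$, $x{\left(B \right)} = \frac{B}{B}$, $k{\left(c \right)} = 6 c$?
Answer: $64$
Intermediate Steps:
$x{\left(B \right)} = 1$
$j{\left(h,A \right)} = - \frac{A h}{3}$ ($j{\left(h,A \right)} = - \frac{h A}{3} = - \frac{A h}{3}$)
$v = -10$ ($v = \left(- \frac{1}{3}\right) 5 \cdot 6 = -10$)
$z = 8$ ($z = 1 \cdot 6 \cdot 3 - 10 = 1 \cdot 18 - 10 = 18 - 10 = 8$)
$z^{2} = 8^{2} = 64$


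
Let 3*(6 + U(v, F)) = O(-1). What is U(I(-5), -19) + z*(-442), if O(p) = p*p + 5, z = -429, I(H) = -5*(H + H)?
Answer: 189614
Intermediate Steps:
I(H) = -10*H
O(p) = 5 + p² (O(p) = p² + 5 = 5 + p²)
U(v, F) = -4 (U(v, F) = -6 + (5 + (-1)²)/3 = -6 + (5 + 1)/3 = -6 + (⅓)*6 = -6 + 2 = -4)
U(I(-5), -19) + z*(-442) = -4 - 429*(-442) = -4 + 189618 = 189614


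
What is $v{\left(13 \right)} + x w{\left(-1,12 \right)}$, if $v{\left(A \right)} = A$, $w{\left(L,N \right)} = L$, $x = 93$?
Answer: $-80$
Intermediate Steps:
$v{\left(13 \right)} + x w{\left(-1,12 \right)} = 13 + 93 \left(-1\right) = 13 - 93 = -80$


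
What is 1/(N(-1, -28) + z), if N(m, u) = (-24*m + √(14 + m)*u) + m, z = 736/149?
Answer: -620287/208942023 - 621628*√13/208942023 ≈ -0.013696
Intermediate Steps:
z = 736/149 (z = 736*(1/149) = 736/149 ≈ 4.9396)
N(m, u) = -23*m + u*√(14 + m) (N(m, u) = (-24*m + u*√(14 + m)) + m = -23*m + u*√(14 + m))
1/(N(-1, -28) + z) = 1/((-23*(-1) - 28*√(14 - 1)) + 736/149) = 1/((23 - 28*√13) + 736/149) = 1/(4163/149 - 28*√13)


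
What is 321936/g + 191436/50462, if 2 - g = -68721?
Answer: 773726070/91260527 ≈ 8.4782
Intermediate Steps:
g = 68723 (g = 2 - 1*(-68721) = 2 + 68721 = 68723)
321936/g + 191436/50462 = 321936/68723 + 191436/50462 = 321936*(1/68723) + 191436*(1/50462) = 16944/3617 + 95718/25231 = 773726070/91260527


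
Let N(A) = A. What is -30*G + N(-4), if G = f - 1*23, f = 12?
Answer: 326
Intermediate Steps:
G = -11 (G = 12 - 1*23 = 12 - 23 = -11)
-30*G + N(-4) = -30*(-11) - 4 = 330 - 4 = 326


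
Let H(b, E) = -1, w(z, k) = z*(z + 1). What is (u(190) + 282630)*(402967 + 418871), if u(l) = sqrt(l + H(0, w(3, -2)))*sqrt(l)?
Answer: 232276073940 + 2465514*sqrt(3990) ≈ 2.3243e+11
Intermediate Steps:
w(z, k) = z*(1 + z)
u(l) = sqrt(l)*sqrt(-1 + l) (u(l) = sqrt(l - 1)*sqrt(l) = sqrt(-1 + l)*sqrt(l) = sqrt(l)*sqrt(-1 + l))
(u(190) + 282630)*(402967 + 418871) = (sqrt(190)*sqrt(-1 + 190) + 282630)*(402967 + 418871) = (sqrt(190)*sqrt(189) + 282630)*821838 = (sqrt(190)*(3*sqrt(21)) + 282630)*821838 = (3*sqrt(3990) + 282630)*821838 = (282630 + 3*sqrt(3990))*821838 = 232276073940 + 2465514*sqrt(3990)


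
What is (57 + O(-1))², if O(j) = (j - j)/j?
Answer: 3249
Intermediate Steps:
O(j) = 0 (O(j) = 0/j = 0)
(57 + O(-1))² = (57 + 0)² = 57² = 3249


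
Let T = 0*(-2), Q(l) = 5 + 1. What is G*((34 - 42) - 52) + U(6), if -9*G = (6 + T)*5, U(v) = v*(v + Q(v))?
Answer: 272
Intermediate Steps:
Q(l) = 6
U(v) = v*(6 + v) (U(v) = v*(v + 6) = v*(6 + v))
T = 0
G = -10/3 (G = -(6 + 0)*5/9 = -2*5/3 = -1/9*30 = -10/3 ≈ -3.3333)
G*((34 - 42) - 52) + U(6) = -10*((34 - 42) - 52)/3 + 6*(6 + 6) = -10*(-8 - 52)/3 + 6*12 = -10/3*(-60) + 72 = 200 + 72 = 272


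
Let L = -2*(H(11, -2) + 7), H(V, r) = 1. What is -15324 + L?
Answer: -15340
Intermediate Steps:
L = -16 (L = -2*(1 + 7) = -2*8 = -16)
-15324 + L = -15324 - 16 = -15340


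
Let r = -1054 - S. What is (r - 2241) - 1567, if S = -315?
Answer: -4547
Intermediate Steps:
r = -739 (r = -1054 - 1*(-315) = -1054 + 315 = -739)
(r - 2241) - 1567 = (-739 - 2241) - 1567 = -2980 - 1567 = -4547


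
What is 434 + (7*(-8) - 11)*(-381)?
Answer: 25961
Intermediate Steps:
434 + (7*(-8) - 11)*(-381) = 434 + (-56 - 11)*(-381) = 434 - 67*(-381) = 434 + 25527 = 25961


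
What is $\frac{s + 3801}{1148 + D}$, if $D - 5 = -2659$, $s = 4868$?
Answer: $- \frac{8669}{1506} \approx -5.7563$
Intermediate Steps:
$D = -2654$ ($D = 5 - 2659 = -2654$)
$\frac{s + 3801}{1148 + D} = \frac{4868 + 3801}{1148 - 2654} = \frac{8669}{-1506} = 8669 \left(- \frac{1}{1506}\right) = - \frac{8669}{1506}$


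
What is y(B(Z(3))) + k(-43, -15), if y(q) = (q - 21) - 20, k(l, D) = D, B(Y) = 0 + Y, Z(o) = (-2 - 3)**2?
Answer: -31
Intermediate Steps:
Z(o) = 25 (Z(o) = (-5)**2 = 25)
B(Y) = Y
y(q) = -41 + q (y(q) = (-21 + q) - 20 = -41 + q)
y(B(Z(3))) + k(-43, -15) = (-41 + 25) - 15 = -16 - 15 = -31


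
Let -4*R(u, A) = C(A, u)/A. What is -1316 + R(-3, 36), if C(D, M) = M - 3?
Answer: -31583/24 ≈ -1316.0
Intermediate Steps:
C(D, M) = -3 + M
R(u, A) = -(-3 + u)/(4*A)
-1316 + R(-3, 36) = -1316 + (¼)*(3 - 1*(-3))/36 = -1316 + (¼)*(1/36)*(3 + 3) = -1316 + (¼)*(1/36)*6 = -1316 + 1/24 = -31583/24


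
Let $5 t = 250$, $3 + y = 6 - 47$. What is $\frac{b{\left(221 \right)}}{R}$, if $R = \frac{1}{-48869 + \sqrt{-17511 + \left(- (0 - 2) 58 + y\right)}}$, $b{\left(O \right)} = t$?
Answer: $-2443450 + 50 i \sqrt{17439} \approx -2.4434 \cdot 10^{6} + 6602.8 i$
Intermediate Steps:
$y = -44$ ($y = -3 + \left(6 - 47\right) = -3 - 41 = -44$)
$t = 50$ ($t = \frac{1}{5} \cdot 250 = 50$)
$b{\left(O \right)} = 50$
$R = \frac{1}{-48869 + i \sqrt{17439}}$ ($R = \frac{1}{-48869 + \sqrt{-17511 - \left(44 - - (0 - 2) 58\right)}} = \frac{1}{-48869 + \sqrt{-17511 - \left(44 - \left(-1\right) \left(-2\right) 58\right)}} = \frac{1}{-48869 + \sqrt{-17511 + \left(2 \cdot 58 - 44\right)}} = \frac{1}{-48869 + \sqrt{-17511 + \left(116 - 44\right)}} = \frac{1}{-48869 + \sqrt{-17511 + 72}} = \frac{1}{-48869 + \sqrt{-17439}} = \frac{1}{-48869 + i \sqrt{17439}} \approx -2.0463 \cdot 10^{-5} - 5.53 \cdot 10^{-8} i$)
$\frac{b{\left(221 \right)}}{R} = \frac{50}{- \frac{48869}{2388196600} - \frac{i \sqrt{17439}}{2388196600}}$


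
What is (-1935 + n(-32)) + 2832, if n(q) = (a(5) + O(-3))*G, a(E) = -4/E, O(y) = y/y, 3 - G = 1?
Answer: 4487/5 ≈ 897.40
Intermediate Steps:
G = 2 (G = 3 - 1*1 = 3 - 1 = 2)
O(y) = 1
n(q) = ⅖ (n(q) = (-4/5 + 1)*2 = (-4*⅕ + 1)*2 = (-⅘ + 1)*2 = (⅕)*2 = ⅖)
(-1935 + n(-32)) + 2832 = (-1935 + ⅖) + 2832 = -9673/5 + 2832 = 4487/5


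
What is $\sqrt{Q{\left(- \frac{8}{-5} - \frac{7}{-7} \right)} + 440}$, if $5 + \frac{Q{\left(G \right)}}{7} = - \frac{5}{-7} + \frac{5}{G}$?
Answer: $\frac{\sqrt{71565}}{13} \approx 20.578$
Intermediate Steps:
$Q{\left(G \right)} = -30 + \frac{35}{G}$ ($Q{\left(G \right)} = -35 + 7 \left(- \frac{5}{-7} + \frac{5}{G}\right) = -35 + 7 \left(\left(-5\right) \left(- \frac{1}{7}\right) + \frac{5}{G}\right) = -35 + 7 \left(\frac{5}{7} + \frac{5}{G}\right) = -35 + \left(5 + \frac{35}{G}\right) = -30 + \frac{35}{G}$)
$\sqrt{Q{\left(- \frac{8}{-5} - \frac{7}{-7} \right)} + 440} = \sqrt{\left(-30 + \frac{35}{- \frac{8}{-5} - \frac{7}{-7}}\right) + 440} = \sqrt{\left(-30 + \frac{35}{\left(-8\right) \left(- \frac{1}{5}\right) - -1}\right) + 440} = \sqrt{\left(-30 + \frac{35}{\frac{8}{5} + 1}\right) + 440} = \sqrt{\left(-30 + \frac{35}{\frac{13}{5}}\right) + 440} = \sqrt{\left(-30 + 35 \cdot \frac{5}{13}\right) + 440} = \sqrt{\left(-30 + \frac{175}{13}\right) + 440} = \sqrt{- \frac{215}{13} + 440} = \sqrt{\frac{5505}{13}} = \frac{\sqrt{71565}}{13}$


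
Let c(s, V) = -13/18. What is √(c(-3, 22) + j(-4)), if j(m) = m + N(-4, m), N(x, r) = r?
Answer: I*√314/6 ≈ 2.9533*I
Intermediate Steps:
c(s, V) = -13/18 (c(s, V) = -13*1/18 = -13/18)
j(m) = 2*m (j(m) = m + m = 2*m)
√(c(-3, 22) + j(-4)) = √(-13/18 + 2*(-4)) = √(-13/18 - 8) = √(-157/18) = I*√314/6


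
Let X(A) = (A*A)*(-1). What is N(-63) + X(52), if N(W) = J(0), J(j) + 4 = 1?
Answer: -2707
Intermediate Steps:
J(j) = -3 (J(j) = -4 + 1 = -3)
X(A) = -A**2 (X(A) = A**2*(-1) = -A**2)
N(W) = -3
N(-63) + X(52) = -3 - 1*52**2 = -3 - 1*2704 = -3 - 2704 = -2707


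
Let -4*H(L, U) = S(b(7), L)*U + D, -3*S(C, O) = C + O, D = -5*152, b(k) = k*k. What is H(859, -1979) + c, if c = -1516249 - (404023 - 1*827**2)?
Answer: -4157692/3 ≈ -1.3859e+6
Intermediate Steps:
c = -1236343 (c = -1516249 - (404023 - 1*683929) = -1516249 - (404023 - 683929) = -1516249 - 1*(-279906) = -1516249 + 279906 = -1236343)
b(k) = k**2
D = -760
S(C, O) = -C/3 - O/3 (S(C, O) = -(C + O)/3 = -C/3 - O/3)
H(L, U) = 190 - U*(-49/3 - L/3)/4 (H(L, U) = -((-1/3*7**2 - L/3)*U - 760)/4 = -((-1/3*49 - L/3)*U - 760)/4 = -((-49/3 - L/3)*U - 760)/4 = -(U*(-49/3 - L/3) - 760)/4 = -(-760 + U*(-49/3 - L/3))/4 = 190 - U*(-49/3 - L/3)/4)
H(859, -1979) + c = (190 + (1/12)*(-1979)*(49 + 859)) - 1236343 = (190 + (1/12)*(-1979)*908) - 1236343 = (190 - 449233/3) - 1236343 = -448663/3 - 1236343 = -4157692/3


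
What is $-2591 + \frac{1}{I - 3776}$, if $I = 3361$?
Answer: $- \frac{1075266}{415} \approx -2591.0$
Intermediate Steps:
$-2591 + \frac{1}{I - 3776} = -2591 + \frac{1}{3361 - 3776} = -2591 + \frac{1}{-415} = -2591 - \frac{1}{415} = - \frac{1075266}{415}$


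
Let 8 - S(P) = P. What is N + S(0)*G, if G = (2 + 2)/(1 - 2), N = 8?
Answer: -24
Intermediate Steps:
G = -4 (G = 4/(-1) = 4*(-1) = -4)
S(P) = 8 - P
N + S(0)*G = 8 + (8 - 1*0)*(-4) = 8 + (8 + 0)*(-4) = 8 + 8*(-4) = 8 - 32 = -24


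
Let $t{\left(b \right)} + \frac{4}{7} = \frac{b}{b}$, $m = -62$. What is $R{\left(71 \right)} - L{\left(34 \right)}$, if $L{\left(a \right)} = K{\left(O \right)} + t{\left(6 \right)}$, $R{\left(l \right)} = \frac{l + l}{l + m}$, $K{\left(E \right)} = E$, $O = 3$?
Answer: $\frac{778}{63} \approx 12.349$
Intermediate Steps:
$t{\left(b \right)} = \frac{3}{7}$ ($t{\left(b \right)} = - \frac{4}{7} + \frac{b}{b} = - \frac{4}{7} + 1 = \frac{3}{7}$)
$R{\left(l \right)} = \frac{2 l}{-62 + l}$ ($R{\left(l \right)} = \frac{l + l}{l - 62} = \frac{2 l}{-62 + l}$)
$L{\left(a \right)} = \frac{24}{7}$ ($L{\left(a \right)} = 3 + \frac{3}{7} = \frac{24}{7}$)
$R{\left(71 \right)} - L{\left(34 \right)} = 2 \cdot 71 \frac{1}{-62 + 71} - \frac{24}{7} = 2 \cdot 71 \cdot \frac{1}{9} - \frac{24}{7} = \frac{142}{9} - \frac{24}{7} = \frac{778}{63}$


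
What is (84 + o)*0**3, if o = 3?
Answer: 0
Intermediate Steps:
(84 + o)*0**3 = (84 + 3)*0**3 = 87*0 = 0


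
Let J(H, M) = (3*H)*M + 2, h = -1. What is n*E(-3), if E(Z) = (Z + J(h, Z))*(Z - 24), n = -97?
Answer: 20952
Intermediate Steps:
J(H, M) = 2 + 3*H*M (J(H, M) = 3*H*M + 2 = 2 + 3*H*M)
E(Z) = (-24 + Z)*(2 - 2*Z) (E(Z) = (Z + (2 + 3*(-1)*Z))*(Z - 24) = (Z + (2 - 3*Z))*(-24 + Z) = (2 - 2*Z)*(-24 + Z) = (-24 + Z)*(2 - 2*Z))
n*E(-3) = -97*(-48 - 2*(-3)**2 + 50*(-3)) = -97*(-48 - 2*9 - 150) = -97*(-48 - 18 - 150) = -97*(-216) = 20952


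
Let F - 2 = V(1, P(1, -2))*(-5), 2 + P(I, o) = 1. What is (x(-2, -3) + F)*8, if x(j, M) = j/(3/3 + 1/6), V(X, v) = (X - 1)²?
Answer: 16/7 ≈ 2.2857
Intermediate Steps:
P(I, o) = -1 (P(I, o) = -2 + 1 = -1)
V(X, v) = (-1 + X)²
F = 2 (F = 2 + (-1 + 1)²*(-5) = 2 + 0²*(-5) = 2 + 0*(-5) = 2 + 0 = 2)
x(j, M) = 6*j/7 (x(j, M) = j/(3*(⅓) + 1*(⅙)) = j/(1 + ⅙) = j/(7/6) = j*(6/7) = 6*j/7)
(x(-2, -3) + F)*8 = ((6/7)*(-2) + 2)*8 = (-12/7 + 2)*8 = (2/7)*8 = 16/7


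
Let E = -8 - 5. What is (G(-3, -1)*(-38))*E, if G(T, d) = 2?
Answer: 988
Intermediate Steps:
E = -13
(G(-3, -1)*(-38))*E = (2*(-38))*(-13) = -76*(-13) = 988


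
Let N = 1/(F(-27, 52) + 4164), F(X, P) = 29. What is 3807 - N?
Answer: 15962750/4193 ≈ 3807.0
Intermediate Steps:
N = 1/4193 (N = 1/(29 + 4164) = 1/4193 ≈ 0.00023849)
3807 - N = 3807 - 1*1/4193 = 3807 - 1/4193 = 15962750/4193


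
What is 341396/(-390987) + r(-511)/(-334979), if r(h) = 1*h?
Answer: -114160696327/130972434273 ≈ -0.87164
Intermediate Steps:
r(h) = h
341396/(-390987) + r(-511)/(-334979) = 341396/(-390987) - 511/(-334979) = 341396*(-1/390987) - 511*(-1/334979) = -341396/390987 + 511/334979 = -114160696327/130972434273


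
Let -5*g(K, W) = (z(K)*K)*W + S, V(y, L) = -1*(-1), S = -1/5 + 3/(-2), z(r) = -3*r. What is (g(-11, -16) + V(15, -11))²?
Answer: 3365508169/2500 ≈ 1.3462e+6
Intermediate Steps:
S = -17/10 (S = -1*⅕ + 3*(-½) = -⅕ - 3/2 = -17/10 ≈ -1.7000)
V(y, L) = 1
g(K, W) = 17/50 + 3*W*K²/5 (g(K, W) = -(((-3*K)*K)*W - 17/10)/5 = -((-3*K²)*W - 17/10)/5 = -(-3*W*K² - 17/10)/5 = -(-17/10 - 3*W*K²)/5 = 17/50 + 3*W*K²/5)
(g(-11, -16) + V(15, -11))² = ((17/50 + (⅗)*(-16)*(-11)²) + 1)² = ((17/50 + (⅗)*(-16)*121) + 1)² = ((17/50 - 5808/5) + 1)² = (-58063/50 + 1)² = (-58013/50)² = 3365508169/2500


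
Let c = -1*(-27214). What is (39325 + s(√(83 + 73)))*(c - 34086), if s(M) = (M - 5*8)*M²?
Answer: -227360120 - 2144064*√39 ≈ -2.4075e+8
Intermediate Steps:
c = 27214
s(M) = M²*(-40 + M) (s(M) = (M - 40)*M² = (-40 + M)*M² = M²*(-40 + M))
(39325 + s(√(83 + 73)))*(c - 34086) = (39325 + (√(83 + 73))²*(-40 + √(83 + 73)))*(27214 - 34086) = (39325 + (√156)²*(-40 + √156))*(-6872) = (39325 + (2*√39)²*(-40 + 2*√39))*(-6872) = (39325 + 156*(-40 + 2*√39))*(-6872) = (39325 + (-6240 + 312*√39))*(-6872) = (33085 + 312*√39)*(-6872) = -227360120 - 2144064*√39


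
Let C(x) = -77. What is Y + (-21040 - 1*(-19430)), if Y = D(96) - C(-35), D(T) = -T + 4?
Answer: -1625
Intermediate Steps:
D(T) = 4 - T
Y = -15 (Y = (4 - 1*96) - 1*(-77) = (4 - 96) + 77 = -92 + 77 = -15)
Y + (-21040 - 1*(-19430)) = -15 + (-21040 - 1*(-19430)) = -15 + (-21040 + 19430) = -15 - 1610 = -1625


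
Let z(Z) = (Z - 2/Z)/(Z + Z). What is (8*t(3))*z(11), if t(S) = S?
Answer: 1428/121 ≈ 11.802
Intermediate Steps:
z(Z) = (Z - 2/Z)/(2*Z) (z(Z) = (Z - 2/Z)/((2*Z)) = (Z - 2/Z)*(1/(2*Z)) = (Z - 2/Z)/(2*Z))
(8*t(3))*z(11) = (8*3)*(1/2 - 1/11**2) = 24*(1/2 - 1*1/121) = 24*(1/2 - 1/121) = 24*(119/242) = 1428/121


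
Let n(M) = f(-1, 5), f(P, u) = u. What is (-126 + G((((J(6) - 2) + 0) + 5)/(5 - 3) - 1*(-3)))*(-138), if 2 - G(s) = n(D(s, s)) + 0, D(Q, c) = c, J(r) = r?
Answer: 17802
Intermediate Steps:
n(M) = 5
G(s) = -3 (G(s) = 2 - (5 + 0) = 2 - 1*5 = 2 - 5 = -3)
(-126 + G((((J(6) - 2) + 0) + 5)/(5 - 3) - 1*(-3)))*(-138) = (-126 - 3)*(-138) = -129*(-138) = 17802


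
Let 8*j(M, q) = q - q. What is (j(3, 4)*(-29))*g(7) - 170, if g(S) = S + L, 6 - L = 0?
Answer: -170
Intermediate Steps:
j(M, q) = 0 (j(M, q) = (q - q)/8 = (⅛)*0 = 0)
L = 6 (L = 6 - 1*0 = 6 + 0 = 6)
g(S) = 6 + S (g(S) = S + 6 = 6 + S)
(j(3, 4)*(-29))*g(7) - 170 = (0*(-29))*(6 + 7) - 170 = 0*13 - 170 = 0 - 170 = -170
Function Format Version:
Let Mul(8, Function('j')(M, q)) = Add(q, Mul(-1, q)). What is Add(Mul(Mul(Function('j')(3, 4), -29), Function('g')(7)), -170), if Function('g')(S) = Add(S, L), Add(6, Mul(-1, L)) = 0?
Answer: -170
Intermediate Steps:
Function('j')(M, q) = 0 (Function('j')(M, q) = Mul(Rational(1, 8), Add(q, Mul(-1, q))) = Mul(Rational(1, 8), 0) = 0)
L = 6 (L = Add(6, Mul(-1, 0)) = Add(6, 0) = 6)
Function('g')(S) = Add(6, S) (Function('g')(S) = Add(S, 6) = Add(6, S))
Add(Mul(Mul(Function('j')(3, 4), -29), Function('g')(7)), -170) = Add(Mul(Mul(0, -29), Add(6, 7)), -170) = Add(Mul(0, 13), -170) = Add(0, -170) = -170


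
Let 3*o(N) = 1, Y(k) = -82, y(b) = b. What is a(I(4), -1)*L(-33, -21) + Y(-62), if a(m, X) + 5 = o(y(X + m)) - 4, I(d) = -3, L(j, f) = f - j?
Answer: -186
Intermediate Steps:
o(N) = ⅓ (o(N) = (⅓)*1 = ⅓)
a(m, X) = -26/3 (a(m, X) = -5 + (⅓ - 4) = -5 - 11/3 = -26/3)
a(I(4), -1)*L(-33, -21) + Y(-62) = -26*(-21 - 1*(-33))/3 - 82 = -26*(-21 + 33)/3 - 82 = -26/3*12 - 82 = -104 - 82 = -186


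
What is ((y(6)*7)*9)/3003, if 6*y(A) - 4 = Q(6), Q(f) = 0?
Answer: 2/143 ≈ 0.013986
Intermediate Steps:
y(A) = 2/3 (y(A) = 2/3 + (1/6)*0 = 2/3 + 0 = 2/3)
((y(6)*7)*9)/3003 = (((2/3)*7)*9)/3003 = ((14/3)*9)*(1/3003) = 42*(1/3003) = 2/143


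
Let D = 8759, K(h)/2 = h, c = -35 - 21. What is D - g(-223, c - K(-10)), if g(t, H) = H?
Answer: 8795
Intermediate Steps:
c = -56
K(h) = 2*h
D - g(-223, c - K(-10)) = 8759 - (-56 - 2*(-10)) = 8759 - (-56 - 1*(-20)) = 8759 - (-56 + 20) = 8759 - 1*(-36) = 8759 + 36 = 8795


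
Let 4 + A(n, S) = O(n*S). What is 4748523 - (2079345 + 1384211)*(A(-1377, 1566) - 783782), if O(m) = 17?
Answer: 2714632571087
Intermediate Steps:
A(n, S) = 13 (A(n, S) = -4 + 17 = 13)
4748523 - (2079345 + 1384211)*(A(-1377, 1566) - 783782) = 4748523 - (2079345 + 1384211)*(13 - 783782) = 4748523 - 3463556*(-783769) = 4748523 - 1*(-2714627822564) = 4748523 + 2714627822564 = 2714632571087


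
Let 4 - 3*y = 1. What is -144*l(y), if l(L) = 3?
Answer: -432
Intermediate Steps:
y = 1 (y = 4/3 - ⅓*1 = 4/3 - ⅓ = 1)
-144*l(y) = -144*3 = -432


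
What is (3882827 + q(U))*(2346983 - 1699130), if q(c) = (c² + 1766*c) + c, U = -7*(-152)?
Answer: 4466953561383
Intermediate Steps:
U = 1064
q(c) = c² + 1767*c
(3882827 + q(U))*(2346983 - 1699130) = (3882827 + 1064*(1767 + 1064))*(2346983 - 1699130) = (3882827 + 1064*2831)*647853 = (3882827 + 3012184)*647853 = 6895011*647853 = 4466953561383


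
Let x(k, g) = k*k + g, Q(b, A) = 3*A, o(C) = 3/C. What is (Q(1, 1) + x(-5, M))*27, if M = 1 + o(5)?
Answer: 3996/5 ≈ 799.20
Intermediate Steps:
M = 8/5 (M = 1 + 3/5 = 1 + 3*(⅕) = 1 + ⅗ = 8/5 ≈ 1.6000)
x(k, g) = g + k² (x(k, g) = k² + g = g + k²)
(Q(1, 1) + x(-5, M))*27 = (3*1 + (8/5 + (-5)²))*27 = (3 + (8/5 + 25))*27 = (3 + 133/5)*27 = (148/5)*27 = 3996/5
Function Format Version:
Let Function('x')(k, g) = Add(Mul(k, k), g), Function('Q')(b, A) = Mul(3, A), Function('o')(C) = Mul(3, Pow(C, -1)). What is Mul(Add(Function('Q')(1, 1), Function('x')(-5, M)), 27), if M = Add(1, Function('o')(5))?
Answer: Rational(3996, 5) ≈ 799.20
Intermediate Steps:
M = Rational(8, 5) (M = Add(1, Mul(3, Pow(5, -1))) = Add(1, Mul(3, Rational(1, 5))) = Add(1, Rational(3, 5)) = Rational(8, 5) ≈ 1.6000)
Function('x')(k, g) = Add(g, Pow(k, 2)) (Function('x')(k, g) = Add(Pow(k, 2), g) = Add(g, Pow(k, 2)))
Mul(Add(Function('Q')(1, 1), Function('x')(-5, M)), 27) = Mul(Add(Mul(3, 1), Add(Rational(8, 5), Pow(-5, 2))), 27) = Mul(Add(3, Add(Rational(8, 5), 25)), 27) = Mul(Add(3, Rational(133, 5)), 27) = Mul(Rational(148, 5), 27) = Rational(3996, 5)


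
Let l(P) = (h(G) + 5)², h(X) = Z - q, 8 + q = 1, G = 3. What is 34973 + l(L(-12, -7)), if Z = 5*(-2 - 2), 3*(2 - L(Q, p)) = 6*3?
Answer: 35037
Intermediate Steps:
L(Q, p) = -4 (L(Q, p) = 2 - 2*3 = 2 - ⅓*18 = 2 - 6 = -4)
q = -7 (q = -8 + 1 = -7)
Z = -20 (Z = 5*(-4) = -20)
h(X) = -13 (h(X) = -20 - 1*(-7) = -20 + 7 = -13)
l(P) = 64 (l(P) = (-13 + 5)² = (-8)² = 64)
34973 + l(L(-12, -7)) = 34973 + 64 = 35037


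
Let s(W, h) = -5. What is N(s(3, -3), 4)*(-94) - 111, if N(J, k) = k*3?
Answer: -1239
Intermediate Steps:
N(J, k) = 3*k
N(s(3, -3), 4)*(-94) - 111 = (3*4)*(-94) - 111 = 12*(-94) - 111 = -1128 - 111 = -1239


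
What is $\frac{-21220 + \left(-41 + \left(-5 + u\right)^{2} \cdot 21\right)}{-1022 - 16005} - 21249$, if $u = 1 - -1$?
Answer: $- \frac{361785651}{17027} \approx -21248.0$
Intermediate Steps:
$u = 2$ ($u = 1 + 1 = 2$)
$\frac{-21220 + \left(-41 + \left(-5 + u\right)^{2} \cdot 21\right)}{-1022 - 16005} - 21249 = \frac{-21220 - \left(41 - \left(-5 + 2\right)^{2} \cdot 21\right)}{-1022 - 16005} - 21249 = \frac{-21220 - \left(41 - \left(-3\right)^{2} \cdot 21\right)}{-17027} - 21249 = \left(-21220 + \left(-41 + 9 \cdot 21\right)\right) \left(- \frac{1}{17027}\right) - 21249 = \left(-21220 + \left(-41 + 189\right)\right) \left(- \frac{1}{17027}\right) - 21249 = \left(-21220 + 148\right) \left(- \frac{1}{17027}\right) - 21249 = \left(-21072\right) \left(- \frac{1}{17027}\right) - 21249 = \frac{21072}{17027} - 21249 = - \frac{361785651}{17027}$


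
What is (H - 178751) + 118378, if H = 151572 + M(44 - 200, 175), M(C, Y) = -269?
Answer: 90930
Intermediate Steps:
H = 151303 (H = 151572 - 269 = 151303)
(H - 178751) + 118378 = (151303 - 178751) + 118378 = -27448 + 118378 = 90930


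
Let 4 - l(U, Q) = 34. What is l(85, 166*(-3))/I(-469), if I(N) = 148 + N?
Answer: 10/107 ≈ 0.093458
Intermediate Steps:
l(U, Q) = -30 (l(U, Q) = 4 - 1*34 = 4 - 34 = -30)
l(85, 166*(-3))/I(-469) = -30/(148 - 469) = -30/(-321) = -30*(-1/321) = 10/107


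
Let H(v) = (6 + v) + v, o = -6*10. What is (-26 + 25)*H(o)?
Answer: 114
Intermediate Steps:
o = -60
H(v) = 6 + 2*v
(-26 + 25)*H(o) = (-26 + 25)*(6 + 2*(-60)) = -(6 - 120) = -1*(-114) = 114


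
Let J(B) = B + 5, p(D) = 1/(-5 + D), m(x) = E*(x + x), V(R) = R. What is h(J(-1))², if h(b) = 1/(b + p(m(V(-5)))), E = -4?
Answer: 1225/19881 ≈ 0.061617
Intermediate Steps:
m(x) = -8*x (m(x) = -4*(x + x) = -8*x)
J(B) = 5 + B
h(b) = 1/(1/35 + b) (h(b) = 1/(b + 1/(-5 - 8*(-5))) = 1/(b + 1/(-5 + 40)) = 1/(b + 1/35) = 1/(1/35 + b))
h(J(-1))² = (35/(1 + 35*(5 - 1)))² = (35/(1 + 35*4))² = (35/(1 + 140))² = (35/141)² = 1225/19881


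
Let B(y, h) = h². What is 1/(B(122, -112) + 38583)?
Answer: 1/51127 ≈ 1.9559e-5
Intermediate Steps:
1/(B(122, -112) + 38583) = 1/((-112)² + 38583) = 1/(12544 + 38583) = 1/51127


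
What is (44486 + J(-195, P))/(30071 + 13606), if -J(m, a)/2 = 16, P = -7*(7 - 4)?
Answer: 14818/14559 ≈ 1.0178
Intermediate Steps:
P = -21 (P = -7*3 = -21)
J(m, a) = -32 (J(m, a) = -2*16 = -32)
(44486 + J(-195, P))/(30071 + 13606) = (44486 - 32)/(30071 + 13606) = 44454/43677 = 44454*(1/43677) = 14818/14559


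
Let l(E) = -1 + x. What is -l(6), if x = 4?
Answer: -3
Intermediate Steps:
l(E) = 3 (l(E) = -1 + 4 = 3)
-l(6) = -1*3 = -3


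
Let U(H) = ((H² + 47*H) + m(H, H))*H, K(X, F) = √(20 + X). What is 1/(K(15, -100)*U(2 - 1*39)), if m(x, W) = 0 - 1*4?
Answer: √35/484330 ≈ 1.2215e-5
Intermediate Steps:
m(x, W) = -4 (m(x, W) = 0 - 4 = -4)
U(H) = H*(-4 + H² + 47*H) (U(H) = ((H² + 47*H) - 4)*H = (-4 + H² + 47*H)*H = H*(-4 + H² + 47*H))
1/(K(15, -100)*U(2 - 1*39)) = 1/((√(20 + 15))*(((2 - 1*39)*(-4 + (2 - 1*39)² + 47*(2 - 1*39))))) = 1/((√35)*(((2 - 39)*(-4 + (2 - 39)² + 47*(2 - 39))))) = (√35/35)/((-37*(-4 + (-37)² + 47*(-37)))) = (√35/35)/((-37*(-4 + 1369 - 1739))) = (√35/35)/((-37*(-374))) = (√35/35)/13838 = (√35/35)*(1/13838) = √35/484330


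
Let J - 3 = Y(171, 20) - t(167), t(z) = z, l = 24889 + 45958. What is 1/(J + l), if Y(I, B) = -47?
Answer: 1/70636 ≈ 1.4157e-5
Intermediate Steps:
l = 70847
J = -211 (J = 3 + (-47 - 1*167) = 3 + (-47 - 167) = 3 - 214 = -211)
1/(J + l) = 1/(-211 + 70847) = 1/70636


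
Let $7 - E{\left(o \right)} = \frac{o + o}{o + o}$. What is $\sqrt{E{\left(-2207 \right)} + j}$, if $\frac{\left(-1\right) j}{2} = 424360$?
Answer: $i \sqrt{848714} \approx 921.26 i$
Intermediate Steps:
$j = -848720$ ($j = \left(-2\right) 424360 = -848720$)
$E{\left(o \right)} = 6$ ($E{\left(o \right)} = 7 - \frac{o + o}{o + o} = 7 - \frac{2 o}{2 o} = 7 - 2 o \frac{1}{2 o} = 7 - 1 = 6$)
$\sqrt{E{\left(-2207 \right)} + j} = \sqrt{6 - 848720} = \sqrt{-848714} = i \sqrt{848714}$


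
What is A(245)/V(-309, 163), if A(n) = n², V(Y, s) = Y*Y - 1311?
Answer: 12005/18834 ≈ 0.63741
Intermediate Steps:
V(Y, s) = -1311 + Y² (V(Y, s) = Y² - 1311 = -1311 + Y²)
A(245)/V(-309, 163) = 245²/(-1311 + (-309)²) = 60025/(-1311 + 95481) = 60025/94170 = 60025*(1/94170) = 12005/18834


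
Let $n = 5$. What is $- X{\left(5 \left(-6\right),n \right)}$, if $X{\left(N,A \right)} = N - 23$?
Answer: $53$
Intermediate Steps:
$X{\left(N,A \right)} = -23 + N$
$- X{\left(5 \left(-6\right),n \right)} = - (-23 + 5 \left(-6\right)) = - (-23 - 30) = \left(-1\right) \left(-53\right) = 53$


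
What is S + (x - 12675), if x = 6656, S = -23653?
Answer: -29672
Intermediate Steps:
S + (x - 12675) = -23653 + (6656 - 12675) = -23653 - 6019 = -29672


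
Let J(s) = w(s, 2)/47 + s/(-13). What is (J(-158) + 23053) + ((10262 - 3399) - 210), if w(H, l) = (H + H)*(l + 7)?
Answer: 18120820/611 ≈ 29658.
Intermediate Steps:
w(H, l) = 2*H*(7 + l) (w(H, l) = (2*H)*(7 + l) = 2*H*(7 + l))
J(s) = 187*s/611 (J(s) = (2*s*(7 + 2))/47 + s/(-13) = (2*s*9)*(1/47) + s*(-1/13) = (18*s)*(1/47) - s/13 = 18*s/47 - s/13 = 187*s/611)
(J(-158) + 23053) + ((10262 - 3399) - 210) = ((187/611)*(-158) + 23053) + ((10262 - 3399) - 210) = (-29546/611 + 23053) + (6863 - 210) = 14055837/611 + 6653 = 18120820/611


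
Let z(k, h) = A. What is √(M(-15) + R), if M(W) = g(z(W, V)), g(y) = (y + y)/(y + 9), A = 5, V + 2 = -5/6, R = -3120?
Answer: I*√152845/7 ≈ 55.851*I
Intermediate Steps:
V = -17/6 (V = -2 - 5/6 = -2 - 5*⅙ = -2 - ⅚ = -17/6 ≈ -2.8333)
z(k, h) = 5
g(y) = 2*y/(9 + y) (g(y) = (2*y)/(9 + y) = 2*y/(9 + y))
M(W) = 5/7 (M(W) = 2*5/(9 + 5) = 2*5/14 = 2*5*(1/14) = 5/7)
√(M(-15) + R) = √(5/7 - 3120) = √(-21835/7) = I*√152845/7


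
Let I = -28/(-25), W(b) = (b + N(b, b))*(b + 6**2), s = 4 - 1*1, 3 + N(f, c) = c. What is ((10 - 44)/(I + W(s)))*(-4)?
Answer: 3400/2953 ≈ 1.1514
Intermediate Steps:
N(f, c) = -3 + c
s = 3 (s = 4 - 1 = 3)
W(b) = (-3 + 2*b)*(36 + b) (W(b) = (b + (-3 + b))*(b + 6**2) = (-3 + 2*b)*(b + 36) = (-3 + 2*b)*(36 + b))
I = 28/25 (I = -28*(-1/25) = 28/25 ≈ 1.1200)
((10 - 44)/(I + W(s)))*(-4) = ((10 - 44)/(28/25 + (-108 + 2*3**2 + 69*3)))*(-4) = -34/(28/25 + (-108 + 2*9 + 207))*(-4) = -34/(28/25 + (-108 + 18 + 207))*(-4) = -34/(28/25 + 117)*(-4) = -34/2953/25*(-4) = -34*25/2953*(-4) = -850/2953*(-4) = 3400/2953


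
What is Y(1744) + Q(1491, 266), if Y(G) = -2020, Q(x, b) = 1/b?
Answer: -537319/266 ≈ -2020.0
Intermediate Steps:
Y(1744) + Q(1491, 266) = -2020 + 1/266 = -537319/266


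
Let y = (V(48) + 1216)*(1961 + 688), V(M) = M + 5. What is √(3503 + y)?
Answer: 2*√841271 ≈ 1834.4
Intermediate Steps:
V(M) = 5 + M
y = 3361581 (y = ((5 + 48) + 1216)*(1961 + 688) = (53 + 1216)*2649 = 1269*2649 = 3361581)
√(3503 + y) = √(3503 + 3361581) = √3365084 = 2*√841271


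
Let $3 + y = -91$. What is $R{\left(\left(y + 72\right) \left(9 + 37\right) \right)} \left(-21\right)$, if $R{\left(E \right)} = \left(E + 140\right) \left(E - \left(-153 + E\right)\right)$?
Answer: $2801736$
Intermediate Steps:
$y = -94$ ($y = -3 - 91 = -94$)
$R{\left(E \right)} = 21420 + 153 E$ ($R{\left(E \right)} = \left(140 + E\right) 153 = 21420 + 153 E$)
$R{\left(\left(y + 72\right) \left(9 + 37\right) \right)} \left(-21\right) = \left(21420 + 153 \left(-94 + 72\right) \left(9 + 37\right)\right) \left(-21\right) = \left(21420 + 153 \left(\left(-22\right) 46\right)\right) \left(-21\right) = \left(21420 + 153 \left(-1012\right)\right) \left(-21\right) = \left(21420 - 154836\right) \left(-21\right) = \left(-133416\right) \left(-21\right) = 2801736$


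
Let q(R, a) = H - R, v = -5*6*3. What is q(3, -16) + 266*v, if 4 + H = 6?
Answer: -23941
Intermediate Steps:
v = -90 (v = -30*3 = -90)
H = 2 (H = -4 + 6 = 2)
q(R, a) = 2 - R
q(3, -16) + 266*v = (2 - 1*3) + 266*(-90) = (2 - 3) - 23940 = -1 - 23940 = -23941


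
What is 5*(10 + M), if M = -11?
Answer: -5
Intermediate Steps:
5*(10 + M) = 5*(10 - 11) = 5*(-1) = -5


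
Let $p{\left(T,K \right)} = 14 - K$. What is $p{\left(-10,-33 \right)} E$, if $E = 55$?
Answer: $2585$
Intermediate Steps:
$p{\left(-10,-33 \right)} E = \left(14 - -33\right) 55 = \left(14 + 33\right) 55 = 47 \cdot 55 = 2585$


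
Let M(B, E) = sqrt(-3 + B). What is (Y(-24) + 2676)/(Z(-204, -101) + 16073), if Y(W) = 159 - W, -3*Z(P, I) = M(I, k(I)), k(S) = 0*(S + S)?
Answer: 413574363/2325072065 + 17154*I*sqrt(26)/2325072065 ≈ 0.17788 + 3.762e-5*I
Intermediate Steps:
k(S) = 0 (k(S) = 0*(2*S) = 0)
Z(P, I) = -sqrt(-3 + I)/3
(Y(-24) + 2676)/(Z(-204, -101) + 16073) = ((159 - 1*(-24)) + 2676)/(-sqrt(-3 - 101)/3 + 16073) = ((159 + 24) + 2676)/(-2*I*sqrt(26)/3 + 16073) = (183 + 2676)/(-2*I*sqrt(26)/3 + 16073) = 2859/(-2*I*sqrt(26)/3 + 16073) = 2859/(16073 - 2*I*sqrt(26)/3)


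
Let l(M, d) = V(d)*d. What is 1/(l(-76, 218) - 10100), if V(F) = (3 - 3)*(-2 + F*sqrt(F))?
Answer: -1/10100 ≈ -9.9010e-5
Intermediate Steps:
V(F) = 0 (V(F) = 0*(-2 + F**(3/2)) = 0)
l(M, d) = 0 (l(M, d) = 0*d = 0)
1/(l(-76, 218) - 10100) = 1/(0 - 10100) = 1/(-10100) = -1/10100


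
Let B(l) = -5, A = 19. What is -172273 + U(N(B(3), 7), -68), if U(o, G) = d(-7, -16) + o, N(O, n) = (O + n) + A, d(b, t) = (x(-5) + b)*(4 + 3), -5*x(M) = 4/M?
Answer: -4307497/25 ≈ -1.7230e+5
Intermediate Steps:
x(M) = -4/(5*M)
d(b, t) = 28/25 + 7*b (d(b, t) = (-⅘/(-5) + b)*(4 + 3) = (-⅘*(-⅕) + b)*7 = (4/25 + b)*7 = 28/25 + 7*b)
N(O, n) = 19 + O + n (N(O, n) = (O + n) + 19 = 19 + O + n)
U(o, G) = -1197/25 + o (U(o, G) = (28/25 + 7*(-7)) + o = (28/25 - 49) + o = -1197/25 + o)
-172273 + U(N(B(3), 7), -68) = -172273 + (-1197/25 + (19 - 5 + 7)) = -172273 + (-1197/25 + 21) = -172273 - 672/25 = -4307497/25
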